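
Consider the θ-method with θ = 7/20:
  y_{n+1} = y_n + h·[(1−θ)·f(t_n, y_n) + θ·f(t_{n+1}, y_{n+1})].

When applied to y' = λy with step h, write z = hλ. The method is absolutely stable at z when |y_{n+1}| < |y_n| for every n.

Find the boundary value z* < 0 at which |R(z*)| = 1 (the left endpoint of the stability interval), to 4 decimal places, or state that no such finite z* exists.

Set f=λy, z=hλ:
  y_{n+1} = y_n + z·[13/20·y_n + 7/20·y_{n+1}] ⇒ (1 − 7/20z)y_{n+1} = (1 + 13/20z)y_n
  ⇒ R(z) = (1 + 13/20z)/(1 − 7/20z).

Need |R(x)|<1, x<0.
x=-1.23: |R|=0.1402
R=−1: 1+13/20x = −1+7/20x ⇒ -3/10x=2 ⇒ x=2/(-3/10)=-6.6667
Confirm numerically:
  x=-5.982: |R|=0.93361 <1
  x=-4.683: |R|=0.77450 <1
  x=-4.080: |R|=0.68040 <1
  x=-3.224: |R|=0.51475 <1
  x=-7.082: |R|=1.03582 >1
  x=-6.839: |R|=1.01523 >1
Stable set (-6.6667, 0).

z* = -6.6667.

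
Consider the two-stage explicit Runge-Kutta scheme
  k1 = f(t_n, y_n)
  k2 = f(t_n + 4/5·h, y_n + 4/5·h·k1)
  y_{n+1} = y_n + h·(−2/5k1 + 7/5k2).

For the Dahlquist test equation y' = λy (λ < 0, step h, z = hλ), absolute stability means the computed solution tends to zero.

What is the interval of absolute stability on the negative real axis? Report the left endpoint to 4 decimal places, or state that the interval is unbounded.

(-0.8929, 0).

On y'=λy, z=hλ:
  k1=λy_n ⇒ h·k1=z·y_n;  k2=λ(1+4/5z)y_n ⇒ h·k2=z(1+4/5z)y_n
  y_{n+1}/y_n = 1 − 2/5z + 7/5z(1+4/5z) = 1 + z + 28/25z²
  so R(z) = 1 + z + 28/25z².

Need |R(x)|<1, x<0.
x=-0.57: |R|=0.7939
R=1: x+28/25x²=0 ⇒ x=−25/28=-0.8929; min R=1−1/(4·28/25)=0.7768>−1
Confirm numerically:
  x=-0.607: |R|=0.80566 <1
  x=-0.524: |R|=0.78353 <1
  x=-0.517: |R|=0.78236 <1
  x=-1.390: |R|=1.77395 >1
  x=-1.122: |R|=1.28795 >1
  x=-0.926: |R|=1.03437 >1
Stable set (-0.8929, 0).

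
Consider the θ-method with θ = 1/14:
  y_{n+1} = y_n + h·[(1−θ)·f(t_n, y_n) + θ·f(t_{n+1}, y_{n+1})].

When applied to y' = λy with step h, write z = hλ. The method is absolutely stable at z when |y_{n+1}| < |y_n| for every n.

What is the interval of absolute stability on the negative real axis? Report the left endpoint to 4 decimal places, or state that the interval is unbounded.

(-2.3333, 0).

Test eqn y'=λy, z=hλ:
  y_{n+1} = y_n + z·[13/14·y_n + 1/14·y_{n+1}] ⇒ (1 − 1/14z)y_{n+1} = (1 + 13/14z)y_n
  R(z) = (1 + 13/14z)/(1 − 1/14z).

Solve |R(x)|<1 on ℝ⁻.
x=-0.79: |R|=0.2522
R=−1: 1+13/14x = −1+1/14x ⇒ -6/7x=2 ⇒ x=2/(-6/7)=-2.3333
Confirm numerically:
  x=-2.128: |R|=0.84722 <1
  x=-2.122: |R|=0.84270 <1
  x=-1.027: |R|=0.04319 <1
  x=-2.730: |R|=1.28452 >1
  x=-2.456: |R|=1.08945 >1
  x=-2.408: |R|=1.05461 >1
Stable set (-2.3333, 0).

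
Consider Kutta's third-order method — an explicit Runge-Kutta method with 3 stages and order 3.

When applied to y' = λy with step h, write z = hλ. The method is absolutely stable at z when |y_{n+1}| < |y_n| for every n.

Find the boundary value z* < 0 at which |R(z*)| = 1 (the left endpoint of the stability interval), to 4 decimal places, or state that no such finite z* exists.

On y'=λy, z=hλ:
  order 3, 3-stage ⇒ R(z)=1+z+z^2/2+z^3/6
  (e.g. R(-0.68)=0.49879, |R|=0.49879)

Find x<0 with |R(x)|<1.
x=-0.68: |R|=0.4988
|R(-2.58)|=1.1141 |R(-1.94)|=0.2751 |R(-0.7)|=0.4878
Bisect:
  x_lo=-3.2077 |R|=2.5639  x_hi=-0.1048 |R|=0.9005
  mid=-1.65627 |R|=0.04191 →hi
  mid=-2.43199 |R|=0.87207 →hi
  mid=-2.81986 |R|=1.58112 →lo
  mid=-2.62592 |R|=1.19602 →lo
  mid=-2.52896 |R|=1.02686 →lo
  mid=-2.48048 |R|=0.94772 →hi
  mid=-2.50472 |R|=0.98685 →hi
  ...
  [-2.51286,-2.51267] ⇒ x*=-2.5127
Stable set (-2.5127, 0).

z* = -2.5127.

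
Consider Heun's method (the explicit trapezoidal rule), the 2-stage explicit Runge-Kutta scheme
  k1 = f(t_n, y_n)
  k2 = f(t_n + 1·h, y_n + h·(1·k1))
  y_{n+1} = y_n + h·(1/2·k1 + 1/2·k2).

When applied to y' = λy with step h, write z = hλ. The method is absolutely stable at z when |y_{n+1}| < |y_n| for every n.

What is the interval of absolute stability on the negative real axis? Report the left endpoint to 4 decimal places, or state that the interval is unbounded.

Set f=λy, z=hλ:
  order 2, 2-stage ⇒ R(z)=1+z+z^2/2
  (e.g. R(-1.53)=0.64045, |R|=0.64045)

Find x<0 with |R(x)|<1.
x=-1.53: |R|=0.6404
|R(-2.35)|=1.4113 |R(-1.97)|=0.9704 |R(-1.14)|=0.5098
Bisect:
  x_lo=-2.8199 |R|=2.1560  x_hi=-0.1612 |R|=0.8518
  mid=-1.49057 |R|=0.62033 →hi
  mid=-2.15523 |R|=1.16728 →lo
  mid=-1.82290 |R|=0.83858 →hi
  mid=-1.98907 |R|=0.98913 →hi
  mid=-2.07215 |R|=1.07475 →lo
  mid=-2.03061 |R|=1.03108 →lo
  mid=-2.00984 |R|=1.00989 →lo
  mid=-1.99945 |R|=0.99945 →hi
  mid=-2.00464 |R|=1.00466 →lo
  mid=-2.00205 |R|=1.00205 →lo
  ...
  [-2.00010,-1.99994] ⇒ x*=-2.0000
So |R|<1 on (-2.0000, 0).

z∈(-2.0000,0).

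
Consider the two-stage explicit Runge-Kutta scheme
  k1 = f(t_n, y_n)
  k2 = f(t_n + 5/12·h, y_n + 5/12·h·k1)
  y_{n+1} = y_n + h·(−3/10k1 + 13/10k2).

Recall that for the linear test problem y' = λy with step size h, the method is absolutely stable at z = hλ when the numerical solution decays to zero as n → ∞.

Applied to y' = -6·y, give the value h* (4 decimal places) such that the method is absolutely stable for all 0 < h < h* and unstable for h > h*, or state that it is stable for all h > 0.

Set f=λy, z=hλ:
  k1=λy_n ⇒ h·k1=z·y_n;  k2=λ(1+5/12z)y_n ⇒ h·k2=z(1+5/12z)y_n
  y_{n+1}/y_n = 1 − 3/10z + 13/10z(1+5/12z) = 1 + z + 13/24z²
  ⇒ R(z) = 1 + z + 13/24z².

Boundary: |R(x)|=1, x<0.
x=-0.97: |R|=0.5397
R=1: x+13/24x²=0 ⇒ x=−24/13=-1.8462; min R=1−1/(4·13/24)=0.5385>−1
Confirm numerically:
  x=-1.372: |R|=0.64762 <1
  x=-1.220: |R|=0.58622 <1
  x=-1.056: |R|=0.54803 <1
  x=-0.952: |R|=0.53891 <1
  x=-2.344: |R|=1.63210 >1
  x=-2.262: |R|=1.50952 >1
Interval (-1.8462, 0).

(-1.8462,0); λ=-6 ⇒ h* = (24/13)/6 = 0.3077.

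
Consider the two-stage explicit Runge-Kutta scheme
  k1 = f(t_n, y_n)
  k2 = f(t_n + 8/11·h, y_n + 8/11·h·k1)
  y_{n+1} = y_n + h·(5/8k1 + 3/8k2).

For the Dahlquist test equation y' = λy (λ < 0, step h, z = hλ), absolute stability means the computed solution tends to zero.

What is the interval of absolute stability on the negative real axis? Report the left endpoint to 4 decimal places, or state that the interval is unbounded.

z∈(-3.6667,0).

With y'=λy (z=hλ):
  k1=λy_n ⇒ h·k1=z·y_n;  k2=λ(1+8/11z)y_n ⇒ h·k2=z(1+8/11z)y_n
  y_{n+1}/y_n = 1 + 5/8z + 3/8z(1+8/11z) = 1 + z + 3/11z²
  ⇒ R(z) = 1 + z + 3/11z².

Solve |R(x)|<1 on ℝ⁻.
x=-1.44: |R|=0.1255
R=1: x+3/11x²=0 ⇒ x=−11/3=-3.6667; min R=1−1/(4·3/11)=0.0833>−1
Confirm numerically:
  x=-3.428: |R|=0.77687 <1
  x=-3.009: |R|=0.46029 <1
  x=-2.857: |R|=0.36912 <1
  x=-2.008: |R|=0.09165 <1
  x=-4.160: |R|=1.55971 >1
  x=-3.930: |R|=1.28225 >1
  x=-3.914: |R|=1.26402 >1
Stable set (-3.6667, 0).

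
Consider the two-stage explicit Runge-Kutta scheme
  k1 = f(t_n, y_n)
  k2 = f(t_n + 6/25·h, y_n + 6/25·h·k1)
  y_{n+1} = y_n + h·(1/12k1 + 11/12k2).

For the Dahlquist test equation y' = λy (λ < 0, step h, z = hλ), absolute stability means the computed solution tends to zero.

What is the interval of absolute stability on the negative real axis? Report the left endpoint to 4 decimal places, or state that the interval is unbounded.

Set f=λy, z=hλ:
  k1=λy_n ⇒ h·k1=z·y_n;  k2=λ(1+6/25z)y_n ⇒ h·k2=z(1+6/25z)y_n
  y_{n+1}/y_n = 1 + 1/12z + 11/12z(1+6/25z) = 1 + z + 11/50z²
  so R(z) = 1 + z + 11/50z².

Solve |R(x)|<1 on ℝ⁻.
x=-0.7: |R|=0.4078
R=1: x+11/50x²=0 ⇒ x=−50/11=-4.5455; min R=1−1/(4·11/50)=-0.1364>−1
Confirm numerically:
  x=-3.667: |R|=0.29132 <1
  x=-3.506: |R|=0.19825 <1
  x=-2.247: |R|=0.13622 <1
  x=-2.214: |R|=0.13560 <1
  x=-4.897: |R|=1.37873 >1
  x=-4.824: |R|=1.29561 >1
So |R|<1 on (-4.5455, 0).

(-4.5455, 0).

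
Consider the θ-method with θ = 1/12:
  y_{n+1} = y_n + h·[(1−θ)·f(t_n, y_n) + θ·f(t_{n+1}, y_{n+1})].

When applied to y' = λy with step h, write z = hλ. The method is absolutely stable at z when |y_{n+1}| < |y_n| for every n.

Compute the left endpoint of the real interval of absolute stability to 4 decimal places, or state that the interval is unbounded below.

left endpoint -2.4000.

Set f=λy, z=hλ:
  y_{n+1} = y_n + z·[11/12·y_n + 1/12·y_{n+1}] ⇒ (1 − 1/12z)y_{n+1} = (1 + 11/12z)y_n
  Hence R(z) = (1 + 11/12z)/(1 − 1/12z).

Find x<0 with |R(x)|<1.
x=-1.17: |R|=0.0661
R=−1: 1+11/12x = −1+1/12x ⇒ -5/6x=2 ⇒ x=2/(-5/6)=-2.4000
Confirm numerically:
  x=-2.279: |R|=0.91526 <1
  x=-2.077: |R|=0.77055 <1
  x=-1.902: |R|=0.64178 <1
  x=-1.818: |R|=0.57881 <1
  x=-2.736: |R|=1.22801 >1
  x=-2.609: |R|=1.14306 >1
Stable set (-2.4000, 0).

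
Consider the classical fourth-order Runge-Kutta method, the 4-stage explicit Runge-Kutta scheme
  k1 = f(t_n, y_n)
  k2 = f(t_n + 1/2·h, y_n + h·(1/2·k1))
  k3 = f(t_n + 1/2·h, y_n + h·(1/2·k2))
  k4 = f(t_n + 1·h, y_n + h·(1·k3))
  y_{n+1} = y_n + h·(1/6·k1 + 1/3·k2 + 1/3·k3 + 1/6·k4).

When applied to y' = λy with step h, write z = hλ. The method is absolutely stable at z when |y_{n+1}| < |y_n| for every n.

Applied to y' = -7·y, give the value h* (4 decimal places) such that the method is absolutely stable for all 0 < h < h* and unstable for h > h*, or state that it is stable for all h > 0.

(-2.7853,0); λ=-7 ⇒ h* = 0.3979.

On y'=λy, z=hλ:
  order 4, 4-stage ⇒ R(z)=1+z+z^2/2+z^3/6+z^4/24
  (e.g. R(-0.59)=0.55487, |R|=0.55487)

Find x<0 with |R(x)|<1.
x=-0.59: |R|=0.5549
|R(-2.88)|=1.1524 |R(-2.64)|=0.8021 |R(-1.88)|=0.3003
Bisect:
  x_lo=-3.6039 |R|=3.1177  x_hi=-0.3326 |R|=0.7171
  mid=-1.96828 |R|=0.32326 →hi
  mid=-2.78610 |R|=1.00121 →lo
  mid=-2.37719 |R|=0.53999 →hi
  mid=-2.58164 |R|=0.73393 →hi
  mid=-2.68387 |R|=0.85755 →hi
  mid=-2.73498 |R|=0.92676 →hi
  mid=-2.76054 |R|=0.96332 →hi
  ...
  [-2.78530,-2.78510] ⇒ x*=-2.7853
So |R|<1 on (-2.7853, 0).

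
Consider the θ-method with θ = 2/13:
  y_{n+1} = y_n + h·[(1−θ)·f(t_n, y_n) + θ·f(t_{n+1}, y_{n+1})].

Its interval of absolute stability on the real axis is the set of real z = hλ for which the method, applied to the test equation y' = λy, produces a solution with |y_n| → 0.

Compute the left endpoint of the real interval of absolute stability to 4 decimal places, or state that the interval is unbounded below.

On y'=λy, z=hλ:
  y_{n+1} = y_n + z·[11/13·y_n + 2/13·y_{n+1}] ⇒ (1 − 2/13z)y_{n+1} = (1 + 11/13z)y_n
  Hence R(z) = (1 + 11/13z)/(1 − 2/13z).

Find x<0 with |R(x)|<1.
x=-1.58: |R|=0.2710
R=−1: 1+11/13x = −1+2/13x ⇒ -9/13x=2 ⇒ x=2/(-9/13)=-2.8889
Confirm numerically:
  x=-2.579: |R|=0.84640 <1
  x=-1.929: |R|=0.48754 <1
  x=-1.473: |R|=0.20087 <1
  x=-1.408: |R|=0.15731 <1
  x=-3.011: |R|=1.05778 >1
  x=-2.982: |R|=1.04419 >1
Stable set (-2.8889, 0).

z* = -2.8889.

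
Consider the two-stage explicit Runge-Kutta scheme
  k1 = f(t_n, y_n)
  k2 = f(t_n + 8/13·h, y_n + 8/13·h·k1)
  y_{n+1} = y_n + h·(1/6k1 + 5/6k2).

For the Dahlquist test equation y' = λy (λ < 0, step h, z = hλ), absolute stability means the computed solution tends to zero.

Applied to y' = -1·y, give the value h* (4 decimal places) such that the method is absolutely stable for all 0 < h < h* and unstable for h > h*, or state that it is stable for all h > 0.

On y'=λy, z=hλ:
  k1=λy_n ⇒ h·k1=z·y_n;  k2=λ(1+8/13z)y_n ⇒ h·k2=z(1+8/13z)y_n
  y_{n+1}/y_n = 1 + 1/6z + 5/6z(1+8/13z) = 1 + z + 20/39z²
  R(z) = 1 + z + 20/39z².

Find x<0 with |R(x)|<1.
x=-1.09: |R|=0.5193
R=1: x+20/39x²=0 ⇒ x=−39/20=-1.9500; min R=1−1/(4·20/39)=0.5125>−1
Confirm numerically:
  x=-1.851: |R|=0.90603 <1
  x=-1.573: |R|=0.69589 <1
  x=-0.988: |R|=0.51259 <1
  x=-2.332: |R|=1.45683 >1
  x=-2.302: |R|=1.41554 >1
  x=-2.078: |R|=1.13640 >1
Stable set (-1.9500, 0).

(-1.9500,0); λ=-1 ⇒ h* = (39/20)/1 = 1.9500.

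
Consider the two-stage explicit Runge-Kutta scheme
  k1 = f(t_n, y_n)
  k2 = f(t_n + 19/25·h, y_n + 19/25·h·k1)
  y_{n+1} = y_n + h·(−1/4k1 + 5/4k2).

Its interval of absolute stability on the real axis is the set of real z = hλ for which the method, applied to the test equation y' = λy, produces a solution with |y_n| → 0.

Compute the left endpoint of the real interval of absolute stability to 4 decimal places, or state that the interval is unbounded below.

Test eqn y'=λy, z=hλ:
  k1=λy_n ⇒ h·k1=z·y_n;  k2=λ(1+19/25z)y_n ⇒ h·k2=z(1+19/25z)y_n
  y_{n+1}/y_n = 1 − 1/4z + 5/4z(1+19/25z) = 1 + z + 19/20z²
  so R(z) = 1 + z + 19/20z².

Find x<0 with |R(x)|<1.
x=-1.76: |R|=2.1827
R=1: x+19/20x²=0 ⇒ x=−20/19=-1.0526; min R=1−1/(4·19/20)=0.7368>−1
Confirm numerically:
  x=-0.895: |R|=0.86597 <1
  x=-0.873: |R|=0.85102 <1
  x=-0.746: |R|=0.78269 <1
  x=-0.708: |R|=0.76820 <1
  x=-1.568: |R|=1.76769 >1
  x=-1.532: |R|=1.69767 >1
  x=-1.376: |R|=1.42271 >1
Stable set (-1.0526, 0).

left endpoint -1.0526.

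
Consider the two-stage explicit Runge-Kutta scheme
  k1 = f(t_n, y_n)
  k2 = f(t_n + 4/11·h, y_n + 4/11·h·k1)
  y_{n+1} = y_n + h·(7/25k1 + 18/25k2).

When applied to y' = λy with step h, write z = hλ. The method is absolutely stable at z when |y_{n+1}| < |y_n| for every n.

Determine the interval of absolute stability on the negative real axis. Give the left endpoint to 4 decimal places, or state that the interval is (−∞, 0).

z∈(-3.8194,0).

Test eqn y'=λy, z=hλ:
  k1=λy_n ⇒ h·k1=z·y_n;  k2=λ(1+4/11z)y_n ⇒ h·k2=z(1+4/11z)y_n
  y_{n+1}/y_n = 1 + 7/25z + 18/25z(1+4/11z) = 1 + z + 72/275z²
  Hence R(z) = 1 + z + 72/275z².

Find x<0 with |R(x)|<1.
x=-0.52: |R|=0.5508
R=1: x+72/275x²=0 ⇒ x=−275/72=-3.8194; min R=1−1/(4·72/275)=0.0451>−1
Confirm numerically:
  x=-2.594: |R|=0.16773 <1
  x=-2.358: |R|=0.09775 <1
  x=-2.119: |R|=0.05661 <1
  x=-4.297: |R|=1.53727 >1
  x=-4.040: |R|=1.23329 >1
  x=-3.919: |R|=1.10215 >1
Interval (-3.8194, 0).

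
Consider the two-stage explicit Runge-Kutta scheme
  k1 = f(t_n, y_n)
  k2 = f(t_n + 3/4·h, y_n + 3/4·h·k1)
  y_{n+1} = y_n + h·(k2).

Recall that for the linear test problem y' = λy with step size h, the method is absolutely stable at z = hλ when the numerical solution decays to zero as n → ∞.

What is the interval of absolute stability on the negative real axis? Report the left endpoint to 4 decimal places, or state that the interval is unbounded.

(-1.3333, 0).

Test eqn y'=λy, z=hλ:
  k1=λy_n ⇒ h·k1=z·y_n;  k2=λ(1+3/4z)y_n ⇒ h·k2=z(1+3/4z)y_n
  y_{n+1}/y_n = 1 + z(1+3/4z) = 1 + z + 3/4z²
  so R(z) = 1 + z + 3/4z².

Find x<0 with |R(x)|<1.
x=-0.45: |R|=0.7019
R=1: x+3/4x²=0 ⇒ x=−4/3=-1.3333; min R=1−1/(4·3/4)=0.6667>−1
Confirm numerically:
  x=-1.238: |R|=0.91148 <1
  x=-1.160: |R|=0.84920 <1
  x=-0.558: |R|=0.67552 <1
  x=-0.543: |R|=0.67814 <1
  x=-1.572: |R|=1.28139 >1
  x=-1.489: |R|=1.17384 >1
  x=-1.360: |R|=1.02720 >1
So |R|<1 on (-1.3333, 0).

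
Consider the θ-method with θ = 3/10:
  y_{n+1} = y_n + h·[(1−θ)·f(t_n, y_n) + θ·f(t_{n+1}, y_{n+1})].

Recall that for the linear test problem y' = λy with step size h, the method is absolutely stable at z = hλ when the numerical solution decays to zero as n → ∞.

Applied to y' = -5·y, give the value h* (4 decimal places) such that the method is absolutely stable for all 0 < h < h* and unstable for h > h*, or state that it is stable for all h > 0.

(-5.0000,0); λ=-5 ⇒ h* = (5)/5 = 1.0000.

Test eqn y'=λy, z=hλ:
  y_{n+1} = y_n + z·[7/10·y_n + 3/10·y_{n+1}] ⇒ (1 − 3/10z)y_{n+1} = (1 + 7/10z)y_n
  Hence R(z) = (1 + 7/10z)/(1 − 3/10z).

Need |R(x)|<1, x<0.
x=-0.89: |R|=0.2976
R=−1: 1+7/10x = −1+3/10x ⇒ -2/5x=2 ⇒ x=2/(-2/5)=-5.0000
Confirm numerically:
  x=-4.425: |R|=0.90118 <1
  x=-2.911: |R|=0.55394 <1
  x=-2.905: |R|=0.55223 <1
  x=-2.547: |R|=0.44380 <1
  x=-5.117: |R|=1.01846 >1
  x=-5.116: |R|=1.01831 >1
Interval (-5.0000, 0).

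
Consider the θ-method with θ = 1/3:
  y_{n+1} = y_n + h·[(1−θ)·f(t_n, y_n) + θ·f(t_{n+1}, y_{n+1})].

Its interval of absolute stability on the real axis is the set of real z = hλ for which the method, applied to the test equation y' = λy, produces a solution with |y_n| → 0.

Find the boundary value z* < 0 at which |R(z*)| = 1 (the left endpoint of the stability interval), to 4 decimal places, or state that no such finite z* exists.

Set f=λy, z=hλ:
  y_{n+1} = y_n + z·[2/3·y_n + 1/3·y_{n+1}] ⇒ (1 − 1/3z)y_{n+1} = (1 + 2/3z)y_n
  ⇒ R(z) = (1 + 2/3z)/(1 − 1/3z).

Find x<0 with |R(x)|<1.
x=-1.11: |R|=0.1898
R=−1: 1+2/3x = −1+1/3x ⇒ -1/3x=2 ⇒ x=2/(-1/3)=-6.0000
Confirm numerically:
  x=-5.446: |R|=0.93441 <1
  x=-4.794: |R|=0.84527 <1
  x=-3.462: |R|=0.60724 <1
  x=-6.561: |R|=1.05868 >1
  x=-6.342: |R|=1.03661 >1
  x=-6.275: |R|=1.02965 >1
So |R|<1 on (-6.0000, 0).

left endpoint -6.0000.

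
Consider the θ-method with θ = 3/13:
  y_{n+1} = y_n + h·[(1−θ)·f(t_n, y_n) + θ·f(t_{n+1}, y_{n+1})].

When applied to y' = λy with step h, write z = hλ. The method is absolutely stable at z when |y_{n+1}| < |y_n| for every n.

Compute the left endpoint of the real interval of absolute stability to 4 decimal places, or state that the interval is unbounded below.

On y'=λy, z=hλ:
  y_{n+1} = y_n + z·[10/13·y_n + 3/13·y_{n+1}] ⇒ (1 − 3/13z)y_{n+1} = (1 + 10/13z)y_n
  so R(z) = (1 + 10/13z)/(1 − 3/13z).

Boundary: |R(x)|=1, x<0.
x=-1.7: |R|=0.2210
R=−1: 1+10/13x = −1+3/13x ⇒ -7/13x=2 ⇒ x=2/(-7/13)=-3.7143
Confirm numerically:
  x=-3.098: |R|=0.80650 <1
  x=-1.968: |R|=0.35336 <1
  x=-1.863: |R|=0.30287 <1
  x=-1.564: |R|=0.14922 <1
  x=-4.259: |R|=1.14792 >1
  x=-3.918: |R|=1.05761 >1
  x=-3.769: |R|=1.01576 >1
So |R|<1 on (-3.7143, 0).

left endpoint -3.7143.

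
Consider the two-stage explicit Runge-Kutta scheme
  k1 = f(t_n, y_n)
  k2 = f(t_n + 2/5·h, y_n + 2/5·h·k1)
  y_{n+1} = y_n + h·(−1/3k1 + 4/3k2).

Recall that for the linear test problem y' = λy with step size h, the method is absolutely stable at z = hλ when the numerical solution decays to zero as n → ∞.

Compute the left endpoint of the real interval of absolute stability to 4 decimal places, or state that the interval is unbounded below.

On y'=λy, z=hλ:
  k1=λy_n ⇒ h·k1=z·y_n;  k2=λ(1+2/5z)y_n ⇒ h·k2=z(1+2/5z)y_n
  y_{n+1}/y_n = 1 − 1/3z + 4/3z(1+2/5z) = 1 + z + 8/15z²
  Hence R(z) = 1 + z + 8/15z².

Solve |R(x)|<1 on ℝ⁻.
x=-0.86: |R|=0.5345
R=1: x+8/15x²=0 ⇒ x=−15/8=-1.8750; min R=1−1/(4·8/15)=0.5312>−1
Confirm numerically:
  x=-1.720: |R|=0.85781 <1
  x=-1.644: |R|=0.79746 <1
  x=-1.446: |R|=0.66916 <1
  x=-0.880: |R|=0.53301 <1
  x=-2.400: |R|=1.67200 >1
  x=-2.050: |R|=1.19133 >1
  x=-1.963: |R|=1.09213 >1
Stable set (-1.8750, 0).

left endpoint -1.8750.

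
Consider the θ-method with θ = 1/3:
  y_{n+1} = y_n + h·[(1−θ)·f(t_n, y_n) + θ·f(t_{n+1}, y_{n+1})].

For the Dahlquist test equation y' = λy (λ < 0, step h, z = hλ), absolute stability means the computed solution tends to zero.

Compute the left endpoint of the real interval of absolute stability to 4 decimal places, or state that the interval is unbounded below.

z* = -6.0000.

Set f=λy, z=hλ:
  y_{n+1} = y_n + z·[2/3·y_n + 1/3·y_{n+1}] ⇒ (1 − 1/3z)y_{n+1} = (1 + 2/3z)y_n
  R(z) = (1 + 2/3z)/(1 − 1/3z).

Need |R(x)|<1, x<0.
x=-0.54: |R|=0.5424
R=−1: 1+2/3x = −1+1/3x ⇒ -1/3x=2 ⇒ x=2/(-1/3)=-6.0000
Confirm numerically:
  x=-5.227: |R|=0.90604 <1
  x=-5.195: |R|=0.90177 <1
  x=-4.755: |R|=0.83946 <1
  x=-2.490: |R|=0.36066 <1
  x=-6.540: |R|=1.05660 >1
  x=-6.536: |R|=1.05621 >1
  x=-6.044: |R|=1.00487 >1
Stable set (-6.0000, 0).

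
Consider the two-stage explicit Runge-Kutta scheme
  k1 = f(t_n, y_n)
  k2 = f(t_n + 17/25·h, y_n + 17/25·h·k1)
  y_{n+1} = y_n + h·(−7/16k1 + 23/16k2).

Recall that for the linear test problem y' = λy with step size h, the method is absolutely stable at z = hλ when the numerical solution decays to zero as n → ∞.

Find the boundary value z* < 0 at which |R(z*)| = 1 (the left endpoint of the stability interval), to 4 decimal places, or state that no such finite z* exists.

Test eqn y'=λy, z=hλ:
  k1=λy_n ⇒ h·k1=z·y_n;  k2=λ(1+17/25z)y_n ⇒ h·k2=z(1+17/25z)y_n
  y_{n+1}/y_n = 1 − 7/16z + 23/16z(1+17/25z) = 1 + z + 391/400z²
  so R(z) = 1 + z + 391/400z².

Solve |R(x)|<1 on ℝ⁻.
x=-1.56: |R|=1.8188
R=1: x+391/400x²=0 ⇒ x=−400/391=-1.0230; min R=1−1/(4·391/400)=0.7442>−1
Confirm numerically:
  x=-0.795: |R|=0.82280 <1
  x=-0.737: |R|=0.79395 <1
  x=-0.545: |R|=0.74534 <1
  x=-1.552: |R|=1.80251 >1
  x=-1.239: |R|=1.26158 >1
So |R|<1 on (-1.0230, 0).

z* = -1.0230.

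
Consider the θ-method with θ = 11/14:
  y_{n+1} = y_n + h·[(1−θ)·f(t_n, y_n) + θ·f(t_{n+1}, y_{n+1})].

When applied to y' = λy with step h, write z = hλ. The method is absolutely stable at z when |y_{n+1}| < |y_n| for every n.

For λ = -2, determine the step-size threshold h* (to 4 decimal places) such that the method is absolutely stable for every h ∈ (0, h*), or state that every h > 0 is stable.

interval (−∞, 0). Any h>0 works for λ=-2.

On y'=λy, z=hλ:
  y_{n+1} = y_n + z·[3/14·y_n + 11/14·y_{n+1}] ⇒ (1 − 11/14z)y_{n+1} = (1 + 3/14z)y_n
  R(z) = (1 + 3/14z)/(1 − 11/14z).

Need |R(x)|<1, x<0.
x=-1.47: |R|=0.3179
x=-2: |R|=0.2222
x=-10: |R|=0.1290
x=-100: |R|=0.2567
θ=11/14≥1/2 ⇒ |1+3/14x|<|1−11/14x| ∀x<0 ⇒ interval (−∞,0).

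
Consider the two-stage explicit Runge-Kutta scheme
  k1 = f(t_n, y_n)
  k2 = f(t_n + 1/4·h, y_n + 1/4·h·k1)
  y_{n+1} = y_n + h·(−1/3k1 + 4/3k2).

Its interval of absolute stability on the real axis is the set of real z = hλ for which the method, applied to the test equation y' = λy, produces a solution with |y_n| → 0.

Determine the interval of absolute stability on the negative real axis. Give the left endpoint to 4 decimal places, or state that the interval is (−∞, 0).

(-3.0000, 0).

Test eqn y'=λy, z=hλ:
  k1=λy_n ⇒ h·k1=z·y_n;  k2=λ(1+1/4z)y_n ⇒ h·k2=z(1+1/4z)y_n
  y_{n+1}/y_n = 1 − 1/3z + 4/3z(1+1/4z) = 1 + z + 1/3z²
  Hence R(z) = 1 + z + 1/3z².

Boundary: |R(x)|=1, x<0.
x=-0.88: |R|=0.3781
R=1: x+1/3x²=0 ⇒ x=−3=-3.0000; min R=1−1/(4·1/3)=0.2500>−1
Confirm numerically:
  x=-2.149: |R|=0.39040 <1
  x=-1.769: |R|=0.27412 <1
  x=-1.301: |R|=0.26320 <1
  x=-3.393: |R|=1.44448 >1
  x=-3.040: |R|=1.04053 >1
Interval (-3.0000, 0).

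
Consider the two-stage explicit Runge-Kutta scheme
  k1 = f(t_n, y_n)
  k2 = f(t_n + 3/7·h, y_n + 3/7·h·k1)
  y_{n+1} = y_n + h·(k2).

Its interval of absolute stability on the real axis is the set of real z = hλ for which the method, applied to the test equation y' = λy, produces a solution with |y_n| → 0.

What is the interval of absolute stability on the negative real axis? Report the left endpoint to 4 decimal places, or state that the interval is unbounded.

z∈(-2.3333,0).

Set f=λy, z=hλ:
  k1=λy_n ⇒ h·k1=z·y_n;  k2=λ(1+3/7z)y_n ⇒ h·k2=z(1+3/7z)y_n
  y_{n+1}/y_n = 1 + z(1+3/7z) = 1 + z + 3/7z²
  ⇒ R(z) = 1 + z + 3/7z².

Need |R(x)|<1, x<0.
x=-0.69: |R|=0.5140
R=1: x+3/7x²=0 ⇒ x=−7/3=-2.3333; min R=1−1/(4·3/7)=0.4167>−1
Confirm numerically:
  x=-1.588: |R|=0.49275 <1
  x=-1.209: |R|=0.41743 <1
  x=-1.034: |R|=0.42421 <1
  x=-2.747: |R|=1.48700 >1
  x=-2.512: |R|=1.19235 >1
Interval (-2.3333, 0).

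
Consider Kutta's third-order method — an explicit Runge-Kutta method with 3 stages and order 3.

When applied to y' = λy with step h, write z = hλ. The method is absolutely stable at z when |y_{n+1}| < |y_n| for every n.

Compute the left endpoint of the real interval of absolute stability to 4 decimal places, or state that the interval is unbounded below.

z* = -2.5127.

Set f=λy, z=hλ:
  order 3, 3-stage ⇒ R(z)=1+z+z^2/2+z^3/6
  (e.g. R(-0.56)=0.56753, |R|=0.56753)

Need |R(x)|<1, x<0.
x=-0.56: |R|=0.5675
|R(-2.8)|=1.5387 |R(-2.44)|=0.8843 |R(-1.92)|=0.2564
Bisect:
  x_lo=-3.3806 |R|=3.1054  x_hi=-0.2348 |R|=0.7906
  mid=-1.80766 |R|=0.15831 →hi
  mid=-2.59411 |R|=1.13888 →lo
  mid=-2.20089 |R|=0.55575 →hi
  mid=-2.39750 |R|=0.82031 →hi
  mid=-2.49581 |R|=0.97237 →hi
  mid=-2.54496 |R|=1.05376 →lo
  mid=-2.52038 |R|=1.01260 →lo
  mid=-2.50810 |R|=0.99237 →hi
  mid=-2.51424 |R|=1.00246 →lo
  ...
  [-2.51290,-2.51270] ⇒ x*=-2.5127
Stable set (-2.5127, 0).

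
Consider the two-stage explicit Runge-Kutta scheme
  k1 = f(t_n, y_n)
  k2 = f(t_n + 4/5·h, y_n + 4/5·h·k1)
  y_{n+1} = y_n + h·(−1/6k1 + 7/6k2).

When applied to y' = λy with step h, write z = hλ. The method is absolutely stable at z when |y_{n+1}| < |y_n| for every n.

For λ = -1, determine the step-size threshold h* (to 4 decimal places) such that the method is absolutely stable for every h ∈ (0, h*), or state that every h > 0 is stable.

On y'=λy, z=hλ:
  k1=λy_n ⇒ h·k1=z·y_n;  k2=λ(1+4/5z)y_n ⇒ h·k2=z(1+4/5z)y_n
  y_{n+1}/y_n = 1 − 1/6z + 7/6z(1+4/5z) = 1 + z + 14/15z²
  so R(z) = 1 + z + 14/15z².

Find x<0 with |R(x)|<1.
x=-1.1: |R|=1.0293
R=1: x+14/15x²=0 ⇒ x=−15/14=-1.0714; min R=1−1/(4·14/15)=0.7321>−1
Confirm numerically:
  x=-0.922: |R|=0.87141 <1
  x=-0.699: |R|=0.75703 <1
  x=-0.653: |R|=0.74498 <1
  x=-1.359: |R|=1.36476 >1
  x=-1.217: |R|=1.16535 >1
Interval (-1.0714, 0).

(-1.0714,0); λ=-1 ⇒ h* = (15/14)/1 = 1.0714.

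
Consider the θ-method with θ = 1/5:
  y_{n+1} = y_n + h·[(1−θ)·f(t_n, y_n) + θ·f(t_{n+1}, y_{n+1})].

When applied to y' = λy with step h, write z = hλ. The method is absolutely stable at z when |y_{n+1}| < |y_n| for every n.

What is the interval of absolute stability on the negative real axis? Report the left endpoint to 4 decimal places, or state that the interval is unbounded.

z∈(-3.3333,0).

Set f=λy, z=hλ:
  y_{n+1} = y_n + z·[4/5·y_n + 1/5·y_{n+1}] ⇒ (1 − 1/5z)y_{n+1} = (1 + 4/5z)y_n
  ⇒ R(z) = (1 + 4/5z)/(1 − 1/5z).

Need |R(x)|<1, x<0.
x=-1.05: |R|=0.1322
R=−1: 1+4/5x = −1+1/5x ⇒ -3/5x=2 ⇒ x=2/(-3/5)=-3.3333
Confirm numerically:
  x=-3.109: |R|=0.91701 <1
  x=-3.100: |R|=0.91358 <1
  x=-2.915: |R|=0.84144 <1
  x=-2.857: |R|=0.81812 <1
  x=-3.896: |R|=1.18975 >1
  x=-3.748: |R|=1.14220 >1
  x=-3.585: |R|=1.08794 >1
Interval (-3.3333, 0).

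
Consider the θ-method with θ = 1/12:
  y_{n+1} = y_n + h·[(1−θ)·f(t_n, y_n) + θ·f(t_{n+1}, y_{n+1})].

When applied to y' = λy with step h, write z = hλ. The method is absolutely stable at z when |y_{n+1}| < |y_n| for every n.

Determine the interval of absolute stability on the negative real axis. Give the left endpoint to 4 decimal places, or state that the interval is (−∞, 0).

With y'=λy (z=hλ):
  y_{n+1} = y_n + z·[11/12·y_n + 1/12·y_{n+1}] ⇒ (1 − 1/12z)y_{n+1} = (1 + 11/12z)y_n
  ⇒ R(z) = (1 + 11/12z)/(1 − 1/12z).

Solve |R(x)|<1 on ℝ⁻.
x=-0.8: |R|=0.2500
R=−1: 1+11/12x = −1+1/12x ⇒ -5/6x=2 ⇒ x=2/(-5/6)=-2.4000
Confirm numerically:
  x=-1.781: |R|=0.55083 <1
  x=-1.415: |R|=0.26575 <1
  x=-1.135: |R|=0.03692 <1
  x=-1.089: |R|=0.00160 <1
  x=-2.898: |R|=1.33427 >1
  x=-2.724: |R|=1.22005 >1
  x=-2.485: |R|=1.05868 >1
Interval (-2.4000, 0).

z∈(-2.4000,0).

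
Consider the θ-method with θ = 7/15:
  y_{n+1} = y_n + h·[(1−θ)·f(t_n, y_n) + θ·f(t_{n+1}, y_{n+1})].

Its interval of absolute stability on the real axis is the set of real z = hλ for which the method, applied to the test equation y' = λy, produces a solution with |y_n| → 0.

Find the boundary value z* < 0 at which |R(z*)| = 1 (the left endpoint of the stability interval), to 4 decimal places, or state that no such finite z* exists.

On y'=λy, z=hλ:
  y_{n+1} = y_n + z·[8/15·y_n + 7/15·y_{n+1}] ⇒ (1 − 7/15z)y_{n+1} = (1 + 8/15z)y_n
  Hence R(z) = (1 + 8/15z)/(1 − 7/15z).

Need |R(x)|<1, x<0.
x=-0.76: |R|=0.4390
R=−1: 1+8/15x = −1+7/15x ⇒ -1/15x=2 ⇒ x=2/(-1/15)=-30.0000
Confirm numerically:
  x=-29.081: |R|=0.99580 <1
  x=-25.851: |R|=0.97883 <1
  x=-25.395: |R|=0.97611 <1
  x=-12.162: |R|=0.82186 <1
  x=-30.569: |R|=1.00248 >1
  x=-30.436: |R|=1.00191 >1
So |R|<1 on (-30.0000, 0).

left endpoint -30.0000.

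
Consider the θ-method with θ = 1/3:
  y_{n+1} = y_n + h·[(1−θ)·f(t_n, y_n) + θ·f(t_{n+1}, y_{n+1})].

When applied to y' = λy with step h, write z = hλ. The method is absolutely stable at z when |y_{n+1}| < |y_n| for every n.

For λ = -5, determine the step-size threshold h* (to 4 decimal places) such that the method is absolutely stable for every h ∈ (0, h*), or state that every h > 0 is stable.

With y'=λy (z=hλ):
  y_{n+1} = y_n + z·[2/3·y_n + 1/3·y_{n+1}] ⇒ (1 − 1/3z)y_{n+1} = (1 + 2/3z)y_n
  ⇒ R(z) = (1 + 2/3z)/(1 − 1/3z).

Need |R(x)|<1, x<0.
x=-1.14: |R|=0.1739
R=−1: 1+2/3x = −1+1/3x ⇒ -1/3x=2 ⇒ x=2/(-1/3)=-6.0000
Confirm numerically:
  x=-5.387: |R|=0.92691 <1
  x=-4.304: |R|=0.76780 <1
  x=-3.421: |R|=0.59835 <1
  x=-3.263: |R|=0.56299 <1
  x=-6.540: |R|=1.05660 >1
  x=-6.331: |R|=1.03547 >1
So |R|<1 on (-6.0000, 0).

(-6.0000,0); λ=-5 ⇒ h* = (6)/5 = 1.2000.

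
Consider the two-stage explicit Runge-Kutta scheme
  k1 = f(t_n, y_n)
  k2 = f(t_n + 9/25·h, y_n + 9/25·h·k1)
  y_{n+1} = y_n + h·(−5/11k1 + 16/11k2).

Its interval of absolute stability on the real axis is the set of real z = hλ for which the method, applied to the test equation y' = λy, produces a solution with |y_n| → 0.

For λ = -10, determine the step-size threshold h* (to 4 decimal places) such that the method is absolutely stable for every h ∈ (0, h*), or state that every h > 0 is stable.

(-1.9097,0); λ=-10 ⇒ h* = (275/144)/10 = 0.1910.

Test eqn y'=λy, z=hλ:
  k1=λy_n ⇒ h·k1=z·y_n;  k2=λ(1+9/25z)y_n ⇒ h·k2=z(1+9/25z)y_n
  y_{n+1}/y_n = 1 − 5/11z + 16/11z(1+9/25z) = 1 + z + 144/275z²
  R(z) = 1 + z + 144/275z².

Boundary: |R(x)|=1, x<0.
x=-1.71: |R|=0.8212
R=1: x+144/275x²=0 ⇒ x=−275/144=-1.9097; min R=1−1/(4·144/275)=0.5226>−1
Confirm numerically:
  x=-1.493: |R|=0.67421 <1
  x=-1.138: |R|=0.54013 <1
  x=-1.035: |R|=0.52593 <1
  x=-0.902: |R|=0.52403 <1
  x=-2.384: |R|=1.59206 >1
  x=-2.066: |R|=1.16907 >1
  x=-1.979: |R|=1.07179 >1
So |R|<1 on (-1.9097, 0).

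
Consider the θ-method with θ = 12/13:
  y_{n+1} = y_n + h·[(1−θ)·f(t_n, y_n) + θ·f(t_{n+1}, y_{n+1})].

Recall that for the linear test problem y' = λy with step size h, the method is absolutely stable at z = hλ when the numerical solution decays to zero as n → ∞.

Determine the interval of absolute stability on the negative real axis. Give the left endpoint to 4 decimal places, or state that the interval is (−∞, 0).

With y'=λy (z=hλ):
  y_{n+1} = y_n + z·[1/13·y_n + 12/13·y_{n+1}] ⇒ (1 − 12/13z)y_{n+1} = (1 + 1/13z)y_n
  so R(z) = (1 + 1/13z)/(1 − 12/13z).

Boundary: |R(x)|=1, x<0.
x=-1.36: |R|=0.3970
x=-2: |R|=0.2973
x=-10: |R|=0.0226
x=-100: |R|=0.0717
θ=12/13≥1/2 ⇒ |1+1/13x|<|1−12/13x| ∀x<0 ⇒ stable on all of ℝ⁻.

interval (−∞, 0).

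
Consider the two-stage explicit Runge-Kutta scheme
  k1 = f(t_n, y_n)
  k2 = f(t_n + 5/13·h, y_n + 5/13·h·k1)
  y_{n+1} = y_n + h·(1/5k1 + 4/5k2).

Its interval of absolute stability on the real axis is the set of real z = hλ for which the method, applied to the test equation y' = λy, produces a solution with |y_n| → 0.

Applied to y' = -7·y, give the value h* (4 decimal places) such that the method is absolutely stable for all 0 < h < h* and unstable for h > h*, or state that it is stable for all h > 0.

Set f=λy, z=hλ:
  k1=λy_n ⇒ h·k1=z·y_n;  k2=λ(1+5/13z)y_n ⇒ h·k2=z(1+5/13z)y_n
  y_{n+1}/y_n = 1 + 1/5z + 4/5z(1+5/13z) = 1 + z + 4/13z²
  so R(z) = 1 + z + 4/13z².

Need |R(x)|<1, x<0.
x=-1.08: |R|=0.2789
R=1: x+4/13x²=0 ⇒ x=−13/4=-3.2500; min R=1−1/(4·4/13)=0.1875>−1
Confirm numerically:
  x=-2.946: |R|=0.72444 <1
  x=-2.709: |R|=0.54906 <1
  x=-2.408: |R|=0.37614 <1
  x=-3.369: |R|=1.12336 >1
  x=-3.303: |R|=1.05386 >1
So |R|<1 on (-3.2500, 0).

(-3.2500,0); λ=-7 ⇒ h* = (13/4)/7 = 0.4643.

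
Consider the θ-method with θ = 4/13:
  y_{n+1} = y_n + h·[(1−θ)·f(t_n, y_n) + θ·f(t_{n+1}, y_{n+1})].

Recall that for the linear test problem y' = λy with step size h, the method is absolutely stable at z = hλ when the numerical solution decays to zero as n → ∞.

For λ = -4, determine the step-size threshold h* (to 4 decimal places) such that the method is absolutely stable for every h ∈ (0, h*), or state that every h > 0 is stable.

With y'=λy (z=hλ):
  y_{n+1} = y_n + z·[9/13·y_n + 4/13·y_{n+1}] ⇒ (1 − 4/13z)y_{n+1} = (1 + 9/13z)y_n
  Hence R(z) = (1 + 9/13z)/(1 − 4/13z).

Need |R(x)|<1, x<0.
x=-0.36: |R|=0.6759
R=−1: 1+9/13x = −1+4/13x ⇒ -5/13x=2 ⇒ x=2/(-5/13)=-5.2000
Confirm numerically:
  x=-4.697: |R|=0.92088 <1
  x=-4.327: |R|=0.85598 <1
  x=-4.246: |R|=0.84092 <1
  x=-4.143: |R|=0.82128 <1
  x=-5.790: |R|=1.08158 >1
  x=-5.751: |R|=1.07652 >1
  x=-5.447: |R|=1.03550 >1
So |R|<1 on (-5.2000, 0).

(-5.2000,0); λ=-4 ⇒ h* = (26/5)/4 = 1.3000.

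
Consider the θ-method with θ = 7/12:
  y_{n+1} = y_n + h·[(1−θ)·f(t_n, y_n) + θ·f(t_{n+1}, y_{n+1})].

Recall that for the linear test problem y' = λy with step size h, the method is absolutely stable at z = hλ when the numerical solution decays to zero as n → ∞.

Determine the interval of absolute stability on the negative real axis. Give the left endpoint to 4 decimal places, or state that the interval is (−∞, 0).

unbounded; (−∞, 0).

Set f=λy, z=hλ:
  y_{n+1} = y_n + z·[5/12·y_n + 7/12·y_{n+1}] ⇒ (1 − 7/12z)y_{n+1} = (1 + 5/12z)y_n
  so R(z) = (1 + 5/12z)/(1 − 7/12z).

Solve |R(x)|<1 on ℝ⁻.
x=-1.4: |R|=0.2294
x=-2: |R|=0.0769
x=-10: |R|=0.4634
x=-100: |R|=0.6854
θ=7/12≥1/2 ⇒ |1+5/12x|<|1−7/12x| ∀x<0 ⇒ interval (−∞,0).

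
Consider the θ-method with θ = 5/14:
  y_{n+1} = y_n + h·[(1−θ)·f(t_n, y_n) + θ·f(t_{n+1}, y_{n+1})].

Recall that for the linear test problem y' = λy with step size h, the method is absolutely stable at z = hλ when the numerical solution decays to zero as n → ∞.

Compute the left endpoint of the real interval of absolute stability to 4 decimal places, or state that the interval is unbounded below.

left endpoint -7.0000.

Set f=λy, z=hλ:
  y_{n+1} = y_n + z·[9/14·y_n + 5/14·y_{n+1}] ⇒ (1 − 5/14z)y_{n+1} = (1 + 9/14z)y_n
  ⇒ R(z) = (1 + 9/14z)/(1 − 5/14z).

Boundary: |R(x)|=1, x<0.
x=-0.57: |R|=0.5264
R=−1: 1+9/14x = −1+5/14x ⇒ -2/7x=2 ⇒ x=2/(-2/7)=-7.0000
Confirm numerically:
  x=-5.410: |R|=0.84507 <1
  x=-5.094: |R|=0.80684 <1
  x=-3.308: |R|=0.51644 <1
  x=-7.459: |R|=1.03579 >1
  x=-7.457: |R|=1.03564 >1
  x=-7.371: |R|=1.02918 >1
Interval (-7.0000, 0).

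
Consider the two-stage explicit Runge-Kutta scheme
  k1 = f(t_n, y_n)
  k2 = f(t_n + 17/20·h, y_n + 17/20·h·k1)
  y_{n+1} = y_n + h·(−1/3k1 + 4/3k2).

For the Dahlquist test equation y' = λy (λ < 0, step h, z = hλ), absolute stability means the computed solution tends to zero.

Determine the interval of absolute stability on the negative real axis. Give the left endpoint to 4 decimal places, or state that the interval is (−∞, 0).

z∈(-0.8824,0).

With y'=λy (z=hλ):
  k1=λy_n ⇒ h·k1=z·y_n;  k2=λ(1+17/20z)y_n ⇒ h·k2=z(1+17/20z)y_n
  y_{n+1}/y_n = 1 − 1/3z + 4/3z(1+17/20z) = 1 + z + 17/15z²
  R(z) = 1 + z + 17/15z².

Need |R(x)|<1, x<0.
x=-1.54: |R|=2.1478
R=1: x+17/15x²=0 ⇒ x=−15/17=-0.8824; min R=1−1/(4·17/15)=0.7794>−1
Confirm numerically:
  x=-0.650: |R|=0.82883 <1
  x=-0.646: |R|=0.82696 <1
  x=-0.427: |R|=0.77964 <1
  x=-0.998: |R|=1.13080 >1
  x=-0.911: |R|=1.02958 >1
Stable set (-0.8824, 0).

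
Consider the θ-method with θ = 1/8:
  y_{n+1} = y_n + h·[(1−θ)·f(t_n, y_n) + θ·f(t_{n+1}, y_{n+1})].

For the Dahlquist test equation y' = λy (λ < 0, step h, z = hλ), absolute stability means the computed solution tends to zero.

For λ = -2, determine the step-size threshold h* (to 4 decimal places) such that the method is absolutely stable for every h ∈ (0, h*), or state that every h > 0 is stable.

(-2.6667,0); λ=-2 ⇒ h* = (8/3)/2 = 1.3333.

With y'=λy (z=hλ):
  y_{n+1} = y_n + z·[7/8·y_n + 1/8·y_{n+1}] ⇒ (1 − 1/8z)y_{n+1} = (1 + 7/8z)y_n
  so R(z) = (1 + 7/8z)/(1 − 1/8z).

Boundary: |R(x)|=1, x<0.
x=-0.33: |R|=0.6831
R=−1: 1+7/8x = −1+1/8x ⇒ -3/4x=2 ⇒ x=2/(-3/4)=-2.6667
Confirm numerically:
  x=-2.560: |R|=0.93939 <1
  x=-1.999: |R|=0.59936 <1
  x=-1.915: |R|=0.54513 <1
  x=-1.126: |R|=0.01293 <1
  x=-2.997: |R|=1.18023 >1
  x=-2.891: |R|=1.12359 >1
Stable set (-2.6667, 0).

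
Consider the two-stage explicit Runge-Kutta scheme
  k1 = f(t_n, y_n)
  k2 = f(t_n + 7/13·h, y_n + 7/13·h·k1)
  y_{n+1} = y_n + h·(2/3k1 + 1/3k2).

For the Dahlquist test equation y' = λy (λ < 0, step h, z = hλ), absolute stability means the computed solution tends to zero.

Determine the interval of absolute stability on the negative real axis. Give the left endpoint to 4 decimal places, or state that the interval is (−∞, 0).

On y'=λy, z=hλ:
  k1=λy_n ⇒ h·k1=z·y_n;  k2=λ(1+7/13z)y_n ⇒ h·k2=z(1+7/13z)y_n
  y_{n+1}/y_n = 1 + 2/3z + 1/3z(1+7/13z) = 1 + z + 7/39z²
  so R(z) = 1 + z + 7/39z².

Need |R(x)|<1, x<0.
x=-0.86: |R|=0.2727
R=1: x+7/39x²=0 ⇒ x=−39/7=-5.5714; min R=1−1/(4·7/39)=-0.3929>−1
Confirm numerically:
  x=-5.125: |R|=0.58934 <1
  x=-4.982: |R|=0.47293 <1
  x=-3.272: |R|=0.35041 <1
  x=-3.078: |R|=0.37752 <1
  x=-6.128: |R|=1.61217 >1
  x=-5.797: |R|=1.23470 >1
  x=-5.643: |R|=1.07249 >1
So |R|<1 on (-5.5714, 0).

z∈(-5.5714,0).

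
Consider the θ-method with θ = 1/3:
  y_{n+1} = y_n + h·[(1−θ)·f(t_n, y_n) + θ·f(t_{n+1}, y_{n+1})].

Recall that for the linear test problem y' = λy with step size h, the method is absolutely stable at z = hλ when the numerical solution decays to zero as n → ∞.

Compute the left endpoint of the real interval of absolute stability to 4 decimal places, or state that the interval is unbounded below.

z* = -6.0000.

With y'=λy (z=hλ):
  y_{n+1} = y_n + z·[2/3·y_n + 1/3·y_{n+1}] ⇒ (1 − 1/3z)y_{n+1} = (1 + 2/3z)y_n
  Hence R(z) = (1 + 2/3z)/(1 − 1/3z).

Boundary: |R(x)|=1, x<0.
x=-1.07: |R|=0.2113
R=−1: 1+2/3x = −1+1/3x ⇒ -1/3x=2 ⇒ x=2/(-1/3)=-6.0000
Confirm numerically:
  x=-5.839: |R|=0.98179 <1
  x=-5.409: |R|=0.92972 <1
  x=-2.655: |R|=0.40849 <1
  x=-2.586: |R|=0.38883 <1
  x=-6.408: |R|=1.04337 >1
  x=-6.257: |R|=1.02776 >1
  x=-6.128: |R|=1.01402 >1
Stable set (-6.0000, 0).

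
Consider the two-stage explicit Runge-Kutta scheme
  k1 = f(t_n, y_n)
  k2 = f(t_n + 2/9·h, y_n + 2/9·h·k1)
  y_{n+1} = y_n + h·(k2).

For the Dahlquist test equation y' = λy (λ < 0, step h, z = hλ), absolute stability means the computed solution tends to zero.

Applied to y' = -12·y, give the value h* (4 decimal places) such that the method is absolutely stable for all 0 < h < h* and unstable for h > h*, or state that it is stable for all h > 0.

With y'=λy (z=hλ):
  k1=λy_n ⇒ h·k1=z·y_n;  k2=λ(1+2/9z)y_n ⇒ h·k2=z(1+2/9z)y_n
  y_{n+1}/y_n = 1 + z(1+2/9z) = 1 + z + 2/9z²
  so R(z) = 1 + z + 2/9z².

Find x<0 with |R(x)|<1.
x=-1.44: |R|=0.0208
R=1: x+2/9x²=0 ⇒ x=−9/2=-4.5000; min R=1−1/(4·2/9)=-0.1250>−1
Confirm numerically:
  x=-4.269: |R|=0.78086 <1
  x=-3.745: |R|=0.37167 <1
  x=-3.268: |R|=0.10529 <1
  x=-4.993: |R|=1.54701 >1
  x=-4.610: |R|=1.11269 >1
So |R|<1 on (-4.5000, 0).

(-4.5000,0); λ=-12 ⇒ h* = (9/2)/12 = 0.3750.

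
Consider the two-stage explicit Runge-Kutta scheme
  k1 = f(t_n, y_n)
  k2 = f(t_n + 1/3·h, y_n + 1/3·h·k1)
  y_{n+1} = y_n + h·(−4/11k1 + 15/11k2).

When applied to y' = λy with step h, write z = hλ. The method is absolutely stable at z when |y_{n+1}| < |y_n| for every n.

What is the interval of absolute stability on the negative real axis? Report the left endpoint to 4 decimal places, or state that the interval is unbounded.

Set f=λy, z=hλ:
  k1=λy_n ⇒ h·k1=z·y_n;  k2=λ(1+1/3z)y_n ⇒ h·k2=z(1+1/3z)y_n
  y_{n+1}/y_n = 1 − 4/11z + 15/11z(1+1/3z) = 1 + z + 5/11z²
  R(z) = 1 + z + 5/11z².

Solve |R(x)|<1 on ℝ⁻.
x=-1.79: |R|=0.6664
R=1: x+5/11x²=0 ⇒ x=−11/5=-2.2000; min R=1−1/(4·5/11)=0.4500>−1
Confirm numerically:
  x=-1.780: |R|=0.66018 <1
  x=-1.424: |R|=0.49772 <1
  x=-1.311: |R|=0.47024 <1
  x=-0.941: |R|=0.46149 <1
  x=-2.568: |R|=1.42956 >1
  x=-2.498: |R|=1.33837 >1
Stable set (-2.2000, 0).

(-2.2000, 0).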